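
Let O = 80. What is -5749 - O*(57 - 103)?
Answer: -2069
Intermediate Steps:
-5749 - O*(57 - 103) = -5749 - 80*(57 - 103) = -5749 - 80*(-46) = -5749 - 1*(-3680) = -5749 + 3680 = -2069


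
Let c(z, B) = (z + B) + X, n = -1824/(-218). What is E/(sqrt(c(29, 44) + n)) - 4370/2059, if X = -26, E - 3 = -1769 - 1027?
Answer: -4370/2059 - 2793*sqrt(657815)/6035 ≈ -377.48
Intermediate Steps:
E = -2793 (E = 3 + (-1769 - 1027) = 3 - 2796 = -2793)
n = 912/109 (n = -1824*(-1/218) = 912/109 ≈ 8.3670)
c(z, B) = -26 + B + z (c(z, B) = (z + B) - 26 = (B + z) - 26 = -26 + B + z)
E/(sqrt(c(29, 44) + n)) - 4370/2059 = -2793/sqrt((-26 + 44 + 29) + 912/109) - 4370/2059 = -2793/sqrt(47 + 912/109) - 4370*1/2059 = -2793*sqrt(657815)/6035 - 4370/2059 = -4370/2059 - 2793*sqrt(657815)/6035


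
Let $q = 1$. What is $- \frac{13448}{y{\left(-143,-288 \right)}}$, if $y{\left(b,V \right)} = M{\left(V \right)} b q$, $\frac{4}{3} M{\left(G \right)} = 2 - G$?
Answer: $\frac{26896}{62205} \approx 0.43238$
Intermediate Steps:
$M{\left(G \right)} = \frac{3}{2} - \frac{3 G}{4}$ ($M{\left(G \right)} = \frac{3 \left(2 - G\right)}{4} = \frac{3}{2} - \frac{3 G}{4}$)
$y{\left(b,V \right)} = b \left(\frac{3}{2} - \frac{3 V}{4}\right)$ ($y{\left(b,V \right)} = \left(\frac{3}{2} - \frac{3 V}{4}\right) b 1 = b \left(\frac{3}{2} - \frac{3 V}{4}\right) 1 = b \left(\frac{3}{2} - \frac{3 V}{4}\right)$)
$- \frac{13448}{y{\left(-143,-288 \right)}} = - \frac{13448}{\frac{3}{4} \left(-143\right) \left(2 - -288\right)} = - \frac{13448}{\frac{3}{4} \left(-143\right) \left(2 + 288\right)} = - \frac{13448}{\frac{3}{4} \left(-143\right) 290} = - \frac{13448}{- \frac{62205}{2}} = \left(-13448\right) \left(- \frac{2}{62205}\right) = \frac{26896}{62205}$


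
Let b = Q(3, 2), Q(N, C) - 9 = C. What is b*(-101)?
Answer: -1111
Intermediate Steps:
Q(N, C) = 9 + C
b = 11 (b = 9 + 2 = 11)
b*(-101) = 11*(-101) = -1111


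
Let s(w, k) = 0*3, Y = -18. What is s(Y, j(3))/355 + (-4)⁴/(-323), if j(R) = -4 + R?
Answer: -256/323 ≈ -0.79257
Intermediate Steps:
s(w, k) = 0
s(Y, j(3))/355 + (-4)⁴/(-323) = 0/355 + (-4)⁴/(-323) = 0*(1/355) + 256*(-1/323) = 0 - 256/323 = -256/323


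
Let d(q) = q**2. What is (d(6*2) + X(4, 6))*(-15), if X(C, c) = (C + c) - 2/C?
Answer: -4605/2 ≈ -2302.5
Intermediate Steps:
X(C, c) = C + c - 2/C
(d(6*2) + X(4, 6))*(-15) = ((6*2)**2 + (4 + 6 - 2/4))*(-15) = (12**2 + (4 + 6 - 2*1/4))*(-15) = (144 + (4 + 6 - 1/2))*(-15) = (144 + 19/2)*(-15) = (307/2)*(-15) = -4605/2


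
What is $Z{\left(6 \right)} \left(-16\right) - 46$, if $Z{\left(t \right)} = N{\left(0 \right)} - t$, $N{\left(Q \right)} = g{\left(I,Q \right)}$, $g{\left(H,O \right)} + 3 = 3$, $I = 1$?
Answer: $50$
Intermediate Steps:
$g{\left(H,O \right)} = 0$ ($g{\left(H,O \right)} = -3 + 3 = 0$)
$N{\left(Q \right)} = 0$
$Z{\left(t \right)} = - t$ ($Z{\left(t \right)} = 0 - t = - t$)
$Z{\left(6 \right)} \left(-16\right) - 46 = \left(-1\right) 6 \left(-16\right) - 46 = \left(-6\right) \left(-16\right) - 46 = 96 - 46 = 50$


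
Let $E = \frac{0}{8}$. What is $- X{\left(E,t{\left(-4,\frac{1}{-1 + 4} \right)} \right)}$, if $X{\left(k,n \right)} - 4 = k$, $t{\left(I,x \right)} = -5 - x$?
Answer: $-4$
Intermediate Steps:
$E = 0$ ($E = 0 \cdot \frac{1}{8} = 0$)
$X{\left(k,n \right)} = 4 + k$
$- X{\left(E,t{\left(-4,\frac{1}{-1 + 4} \right)} \right)} = - (4 + 0) = \left(-1\right) 4 = -4$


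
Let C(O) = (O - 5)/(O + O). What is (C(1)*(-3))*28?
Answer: 168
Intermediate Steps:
C(O) = (-5 + O)/(2*O) (C(O) = (-5 + O)/((2*O)) = (-5 + O)*(1/(2*O)) = (-5 + O)/(2*O))
(C(1)*(-3))*28 = (((½)*(-5 + 1)/1)*(-3))*28 = (((½)*1*(-4))*(-3))*28 = -2*(-3)*28 = 6*28 = 168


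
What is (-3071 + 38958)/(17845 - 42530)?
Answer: -35887/24685 ≈ -1.4538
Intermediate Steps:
(-3071 + 38958)/(17845 - 42530) = 35887/(-24685) = 35887*(-1/24685) = -35887/24685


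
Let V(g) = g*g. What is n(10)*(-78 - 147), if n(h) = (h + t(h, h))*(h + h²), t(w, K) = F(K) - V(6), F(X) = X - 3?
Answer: 470250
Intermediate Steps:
F(X) = -3 + X
V(g) = g²
t(w, K) = -39 + K (t(w, K) = (-3 + K) - 1*6² = (-3 + K) - 1*36 = (-3 + K) - 36 = -39 + K)
n(h) = (-39 + 2*h)*(h + h²) (n(h) = (h + (-39 + h))*(h + h²) = (-39 + 2*h)*(h + h²))
n(10)*(-78 - 147) = (10*(-39 - 37*10 + 2*10²))*(-78 - 147) = (10*(-39 - 370 + 2*100))*(-225) = (10*(-39 - 370 + 200))*(-225) = (10*(-209))*(-225) = -2090*(-225) = 470250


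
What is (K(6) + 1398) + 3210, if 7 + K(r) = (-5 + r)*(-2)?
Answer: 4599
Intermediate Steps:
K(r) = 3 - 2*r (K(r) = -7 + (-5 + r)*(-2) = -7 + (10 - 2*r) = 3 - 2*r)
(K(6) + 1398) + 3210 = ((3 - 2*6) + 1398) + 3210 = ((3 - 12) + 1398) + 3210 = (-9 + 1398) + 3210 = 1389 + 3210 = 4599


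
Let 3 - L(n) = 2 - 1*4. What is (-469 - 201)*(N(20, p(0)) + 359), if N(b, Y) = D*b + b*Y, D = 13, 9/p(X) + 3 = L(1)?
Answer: -475030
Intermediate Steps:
L(n) = 5 (L(n) = 3 - (2 - 1*4) = 3 - (2 - 4) = 3 - 1*(-2) = 3 + 2 = 5)
p(X) = 9/2 (p(X) = 9/(-3 + 5) = 9/2)
N(b, Y) = 13*b + Y*b (N(b, Y) = 13*b + b*Y = 13*b + Y*b)
(-469 - 201)*(N(20, p(0)) + 359) = (-469 - 201)*(20*(13 + 9/2) + 359) = -670*(20*(35/2) + 359) = -670*(350 + 359) = -670*709 = -475030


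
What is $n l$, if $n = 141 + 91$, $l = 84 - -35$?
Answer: $27608$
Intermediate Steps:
$l = 119$ ($l = 84 + 35 = 119$)
$n = 232$
$n l = 232 \cdot 119 = 27608$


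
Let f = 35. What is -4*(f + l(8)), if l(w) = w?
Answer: -172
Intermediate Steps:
-4*(f + l(8)) = -4*(35 + 8) = -4*43 = -172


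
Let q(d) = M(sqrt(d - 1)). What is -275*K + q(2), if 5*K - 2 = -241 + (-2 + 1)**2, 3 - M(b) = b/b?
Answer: 13092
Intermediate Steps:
M(b) = 2 (M(b) = 3 - b/b = 3 - 1*1 = 3 - 1 = 2)
q(d) = 2
K = -238/5 (K = 2/5 + (-241 + (-2 + 1)**2)/5 = 2/5 + (-241 + (-1)**2)/5 = 2/5 + (-241 + 1)/5 = 2/5 + (1/5)*(-240) = 2/5 - 48 = -238/5 ≈ -47.600)
-275*K + q(2) = -275*(-238/5) + 2 = 13090 + 2 = 13092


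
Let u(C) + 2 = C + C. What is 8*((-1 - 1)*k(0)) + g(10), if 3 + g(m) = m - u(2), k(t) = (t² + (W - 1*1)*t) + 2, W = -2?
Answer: -27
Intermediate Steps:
k(t) = 2 + t² - 3*t (k(t) = (t² + (-2 - 1*1)*t) + 2 = (t² + (-2 - 1)*t) + 2 = (t² - 3*t) + 2 = 2 + t² - 3*t)
u(C) = -2 + 2*C (u(C) = -2 + (C + C) = -2 + 2*C)
g(m) = -5 + m (g(m) = -3 + (m - (-2 + 2*2)) = -3 + (m - (-2 + 4)) = -3 + (m - 1*2) = -3 + (m - 2) = -3 + (-2 + m) = -5 + m)
8*((-1 - 1)*k(0)) + g(10) = 8*((-1 - 1)*(2 + 0² - 3*0)) + (-5 + 10) = 8*(-2*(2 + 0 + 0)) + 5 = 8*(-2*2) + 5 = 8*(-4) + 5 = -32 + 5 = -27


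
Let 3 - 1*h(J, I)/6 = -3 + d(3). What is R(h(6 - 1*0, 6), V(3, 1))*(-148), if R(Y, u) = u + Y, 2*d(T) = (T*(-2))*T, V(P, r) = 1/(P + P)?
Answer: -40034/3 ≈ -13345.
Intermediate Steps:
V(P, r) = 1/(2*P)
d(T) = -T² (d(T) = ((T*(-2))*T)/2 = ((-2*T)*T)/2 = (-2*T²)/2 = -T²)
h(J, I) = 90 (h(J, I) = 18 - 6*(-3 - 1*3²) = 18 - 6*(-3 - 1*9) = 18 - 6*(-3 - 9) = 18 - 6*(-12) = 18 + 72 = 90)
R(Y, u) = Y + u
R(h(6 - 1*0, 6), V(3, 1))*(-148) = (90 + (½)/3)*(-148) = (90 + (½)*(⅓))*(-148) = (90 + ⅙)*(-148) = (541/6)*(-148) = -40034/3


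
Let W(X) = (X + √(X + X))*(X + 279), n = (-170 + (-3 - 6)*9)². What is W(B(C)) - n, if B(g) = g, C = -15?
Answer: -66961 + 264*I*√30 ≈ -66961.0 + 1446.0*I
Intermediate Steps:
n = 63001 (n = (-170 - 9*9)² = (-170 - 81)² = (-251)² = 63001)
W(X) = (279 + X)*(X + √2*√X) (W(X) = (X + √(2*X))*(279 + X) = (X + √2*√X)*(279 + X) = (279 + X)*(X + √2*√X))
W(B(C)) - n = ((-15)² + 279*(-15) + √2*(-15)^(3/2) + 279*√2*√(-15)) - 1*63001 = (225 - 4185 + √2*(-15*I*√15) + 279*√2*(I*√15)) - 63001 = (225 - 4185 - 15*I*√30 + 279*I*√30) - 63001 = (-3960 + 264*I*√30) - 63001 = -66961 + 264*I*√30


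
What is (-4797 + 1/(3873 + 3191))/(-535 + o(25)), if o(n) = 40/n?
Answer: 169430035/18839688 ≈ 8.9933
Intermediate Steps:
(-4797 + 1/(3873 + 3191))/(-535 + o(25)) = (-4797 + 1/(3873 + 3191))/(-535 + 40/25) = (-4797 + 1/7064)/(-535 + 40*(1/25)) = (-4797 + 1/7064)/(-535 + 8/5) = -33886007/(7064*(-2667/5)) = -33886007/7064*(-5/2667) = 169430035/18839688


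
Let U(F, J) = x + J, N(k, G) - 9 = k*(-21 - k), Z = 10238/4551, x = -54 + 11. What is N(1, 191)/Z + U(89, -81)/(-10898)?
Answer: -321744431/55786862 ≈ -5.7674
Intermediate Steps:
x = -43
Z = 10238/4551 (Z = 10238*(1/4551) = 10238/4551 ≈ 2.2496)
N(k, G) = 9 + k*(-21 - k)
U(F, J) = -43 + J
N(1, 191)/Z + U(89, -81)/(-10898) = (9 - 1*1**2 - 21*1)/(10238/4551) + (-43 - 81)/(-10898) = (9 - 1*1 - 21)*(4551/10238) - 124*(-1/10898) = (9 - 1 - 21)*(4551/10238) + 62/5449 = -13*4551/10238 + 62/5449 = -59163/10238 + 62/5449 = -321744431/55786862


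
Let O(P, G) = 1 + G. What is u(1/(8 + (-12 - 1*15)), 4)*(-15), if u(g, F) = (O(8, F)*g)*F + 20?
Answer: -5400/19 ≈ -284.21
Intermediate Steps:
u(g, F) = 20 + F*g*(1 + F) (u(g, F) = ((1 + F)*g)*F + 20 = (g*(1 + F))*F + 20 = F*g*(1 + F) + 20 = 20 + F*g*(1 + F))
u(1/(8 + (-12 - 1*15)), 4)*(-15) = (20 + 4*(1 + 4)/(8 + (-12 - 1*15)))*(-15) = (20 + 4*5/(8 + (-12 - 15)))*(-15) = (20 + 4*5/(8 - 27))*(-15) = (20 + 4*5/(-19))*(-15) = (20 + 4*(-1/19)*5)*(-15) = (20 - 20/19)*(-15) = (360/19)*(-15) = -5400/19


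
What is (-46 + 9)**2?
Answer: 1369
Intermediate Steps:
(-46 + 9)**2 = (-37)**2 = 1369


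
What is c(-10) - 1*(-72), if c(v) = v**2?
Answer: 172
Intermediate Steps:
c(-10) - 1*(-72) = (-10)**2 - 1*(-72) = 100 + 72 = 172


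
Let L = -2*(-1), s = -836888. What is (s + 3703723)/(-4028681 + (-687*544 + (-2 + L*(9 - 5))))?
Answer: -2866835/4402403 ≈ -0.65120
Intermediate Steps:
L = 2
(s + 3703723)/(-4028681 + (-687*544 + (-2 + L*(9 - 5)))) = (-836888 + 3703723)/(-4028681 + (-687*544 + (-2 + 2*(9 - 5)))) = 2866835/(-4028681 + (-373728 + (-2 + 2*4))) = 2866835/(-4028681 + (-373728 + (-2 + 8))) = 2866835/(-4028681 + (-373728 + 6)) = 2866835/(-4028681 - 373722) = 2866835/(-4402403) = 2866835*(-1/4402403) = -2866835/4402403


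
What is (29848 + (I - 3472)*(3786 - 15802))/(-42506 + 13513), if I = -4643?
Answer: -97539688/28993 ≈ -3364.3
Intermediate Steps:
(29848 + (I - 3472)*(3786 - 15802))/(-42506 + 13513) = (29848 + (-4643 - 3472)*(3786 - 15802))/(-42506 + 13513) = (29848 - 8115*(-12016))/(-28993) = (29848 + 97509840)*(-1/28993) = 97539688*(-1/28993) = -97539688/28993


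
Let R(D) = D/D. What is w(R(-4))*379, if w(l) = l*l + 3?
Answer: 1516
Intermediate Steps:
R(D) = 1
w(l) = 3 + l² (w(l) = l² + 3 = 3 + l²)
w(R(-4))*379 = (3 + 1²)*379 = (3 + 1)*379 = 4*379 = 1516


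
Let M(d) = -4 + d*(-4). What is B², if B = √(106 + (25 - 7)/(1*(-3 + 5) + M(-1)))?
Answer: 115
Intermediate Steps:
M(d) = -4 - 4*d
B = √115 (B = √(106 + (25 - 7)/(1*(-3 + 5) + (-4 - 4*(-1)))) = √(106 + 18/(1*2 + (-4 + 4))) = √(106 + 18/(2 + 0)) = √(106 + 18/2) = √(106 + 18*(½)) = √(106 + 9) = √115 ≈ 10.724)
B² = (√115)² = 115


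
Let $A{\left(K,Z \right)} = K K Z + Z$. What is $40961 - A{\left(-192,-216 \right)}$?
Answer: $8003801$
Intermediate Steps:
$A{\left(K,Z \right)} = Z + Z K^{2}$ ($A{\left(K,Z \right)} = K^{2} Z + Z = Z K^{2} + Z = Z + Z K^{2}$)
$40961 - A{\left(-192,-216 \right)} = 40961 - - 216 \left(1 + \left(-192\right)^{2}\right) = 40961 - - 216 \left(1 + 36864\right) = 40961 - \left(-216\right) 36865 = 40961 - -7962840 = 40961 + 7962840 = 8003801$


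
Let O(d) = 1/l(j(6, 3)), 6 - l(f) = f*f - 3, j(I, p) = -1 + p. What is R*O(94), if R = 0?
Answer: 0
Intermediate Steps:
l(f) = 9 - f² (l(f) = 6 - (f*f - 3) = 6 - (f² - 3) = 6 - (-3 + f²) = 6 + (3 - f²) = 9 - f²)
O(d) = ⅕ (O(d) = 1/(9 - (-1 + 3)²) = 1/(9 - 1*2²) = 1/(9 - 1*4) = 1/(9 - 4) = 1/5 = ⅕)
R*O(94) = 0*(⅕) = 0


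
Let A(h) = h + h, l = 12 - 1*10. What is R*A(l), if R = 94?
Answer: 376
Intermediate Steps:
l = 2 (l = 12 - 10 = 2)
A(h) = 2*h
R*A(l) = 94*(2*2) = 94*4 = 376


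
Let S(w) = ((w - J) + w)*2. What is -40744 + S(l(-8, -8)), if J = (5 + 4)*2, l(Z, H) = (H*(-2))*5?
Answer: -40460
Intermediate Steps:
l(Z, H) = -10*H (l(Z, H) = -2*H*5 = -10*H)
J = 18 (J = 9*2 = 18)
S(w) = -36 + 4*w (S(w) = ((w - 1*18) + w)*2 = ((w - 18) + w)*2 = ((-18 + w) + w)*2 = (-18 + 2*w)*2 = -36 + 4*w)
-40744 + S(l(-8, -8)) = -40744 + (-36 + 4*(-10*(-8))) = -40744 + (-36 + 4*80) = -40744 + (-36 + 320) = -40744 + 284 = -40460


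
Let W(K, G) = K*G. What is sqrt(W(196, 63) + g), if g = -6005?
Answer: sqrt(6343) ≈ 79.643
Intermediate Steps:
W(K, G) = G*K
sqrt(W(196, 63) + g) = sqrt(63*196 - 6005) = sqrt(12348 - 6005) = sqrt(6343)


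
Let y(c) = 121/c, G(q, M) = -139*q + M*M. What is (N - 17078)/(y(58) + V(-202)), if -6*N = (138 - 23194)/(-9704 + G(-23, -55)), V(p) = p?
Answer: 5173841164/60560685 ≈ 85.432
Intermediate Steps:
G(q, M) = M**2 - 139*q (G(q, M) = -139*q + M**2 = M**2 - 139*q)
N = -5764/5223 (N = -(138 - 23194)/(6*(-9704 + ((-55)**2 - 139*(-23)))) = -(-11528)/(3*(-9704 + (3025 + 3197))) = -(-11528)/(3*(-9704 + 6222)) = -(-11528)/(3*(-3482)) = -(-11528)*(-1)/(3*3482) = -1/6*11528/1741 = -5764/5223 ≈ -1.1036)
(N - 17078)/(y(58) + V(-202)) = (-5764/5223 - 17078)/(121/58 - 202) = -89204158/(5223*(121*(1/58) - 202)) = -89204158/(5223*(121/58 - 202)) = -89204158/(5223*(-11595/58)) = -89204158/5223*(-58/11595) = 5173841164/60560685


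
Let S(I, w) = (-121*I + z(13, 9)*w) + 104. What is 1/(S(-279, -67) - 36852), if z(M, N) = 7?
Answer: -1/3458 ≈ -0.00028918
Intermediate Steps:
S(I, w) = 104 - 121*I + 7*w (S(I, w) = (-121*I + 7*w) + 104 = 104 - 121*I + 7*w)
1/(S(-279, -67) - 36852) = 1/((104 - 121*(-279) + 7*(-67)) - 36852) = 1/((104 + 33759 - 469) - 36852) = 1/(33394 - 36852) = 1/(-3458) = -1/3458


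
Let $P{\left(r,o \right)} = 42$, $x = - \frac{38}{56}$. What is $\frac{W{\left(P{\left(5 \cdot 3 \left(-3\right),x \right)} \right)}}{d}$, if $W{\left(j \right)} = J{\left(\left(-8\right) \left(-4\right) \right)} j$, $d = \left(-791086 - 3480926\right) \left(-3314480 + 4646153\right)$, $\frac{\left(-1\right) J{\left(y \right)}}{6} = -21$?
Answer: $- \frac{1}{1075004353} \approx -9.3023 \cdot 10^{-10}$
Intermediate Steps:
$J{\left(y \right)} = 126$ ($J{\left(y \right)} = \left(-6\right) \left(-21\right) = 126$)
$x = - \frac{19}{28}$ ($x = \left(-38\right) \frac{1}{56} = - \frac{19}{28} \approx -0.67857$)
$d = -5688923036076$ ($d = \left(-4272012\right) 1331673 = -5688923036076$)
$W{\left(j \right)} = 126 j$
$\frac{W{\left(P{\left(5 \cdot 3 \left(-3\right),x \right)} \right)}}{d} = \frac{126 \cdot 42}{-5688923036076} = 5292 \left(- \frac{1}{5688923036076}\right) = - \frac{1}{1075004353}$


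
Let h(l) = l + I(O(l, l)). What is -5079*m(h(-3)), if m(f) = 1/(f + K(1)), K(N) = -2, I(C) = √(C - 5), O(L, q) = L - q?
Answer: 1693/2 + 1693*I*√5/10 ≈ 846.5 + 378.57*I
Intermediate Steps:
I(C) = √(-5 + C)
h(l) = l + I*√5 (h(l) = l + √(-5 + (l - l)) = l + √(-5 + 0) = l + √(-5) = l + I*√5)
m(f) = 1/(-2 + f) (m(f) = 1/(f - 2) = 1/(-2 + f))
-5079*m(h(-3)) = -5079/(-2 + (-3 + I*√5)) = -5079/(-5 + I*√5)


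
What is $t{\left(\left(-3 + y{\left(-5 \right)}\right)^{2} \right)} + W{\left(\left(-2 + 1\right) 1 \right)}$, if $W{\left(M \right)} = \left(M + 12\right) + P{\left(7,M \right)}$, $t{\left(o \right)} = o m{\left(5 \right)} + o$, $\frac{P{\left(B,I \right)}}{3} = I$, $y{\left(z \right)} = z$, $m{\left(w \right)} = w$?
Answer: $392$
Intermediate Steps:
$P{\left(B,I \right)} = 3 I$
$t{\left(o \right)} = 6 o$ ($t{\left(o \right)} = o 5 + o = 5 o + o = 6 o$)
$W{\left(M \right)} = 12 + 4 M$ ($W{\left(M \right)} = \left(M + 12\right) + 3 M = \left(12 + M\right) + 3 M = 12 + 4 M$)
$t{\left(\left(-3 + y{\left(-5 \right)}\right)^{2} \right)} + W{\left(\left(-2 + 1\right) 1 \right)} = 6 \left(-3 - 5\right)^{2} + \left(12 + 4 \left(-2 + 1\right) 1\right) = 6 \left(-8\right)^{2} + \left(12 + 4 \left(\left(-1\right) 1\right)\right) = 6 \cdot 64 + \left(12 + 4 \left(-1\right)\right) = 384 + \left(12 - 4\right) = 384 + 8 = 392$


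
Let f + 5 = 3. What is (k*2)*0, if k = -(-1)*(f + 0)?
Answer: 0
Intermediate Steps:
f = -2 (f = -5 + 3 = -2)
k = -2 (k = -(-1)*(-2 + 0) = -(-1)*(-2) = -1*2 = -2)
(k*2)*0 = -2*2*0 = -4*0 = 0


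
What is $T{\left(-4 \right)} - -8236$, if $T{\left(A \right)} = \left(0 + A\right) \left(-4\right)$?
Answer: $8252$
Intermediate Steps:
$T{\left(A \right)} = - 4 A$ ($T{\left(A \right)} = A \left(-4\right) = - 4 A$)
$T{\left(-4 \right)} - -8236 = \left(-4\right) \left(-4\right) - -8236 = 16 + 8236 = 8252$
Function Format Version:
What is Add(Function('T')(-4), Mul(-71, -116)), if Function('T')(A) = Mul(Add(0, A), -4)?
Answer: 8252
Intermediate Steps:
Function('T')(A) = Mul(-4, A) (Function('T')(A) = Mul(A, -4) = Mul(-4, A))
Add(Function('T')(-4), Mul(-71, -116)) = Add(Mul(-4, -4), Mul(-71, -116)) = Add(16, 8236) = 8252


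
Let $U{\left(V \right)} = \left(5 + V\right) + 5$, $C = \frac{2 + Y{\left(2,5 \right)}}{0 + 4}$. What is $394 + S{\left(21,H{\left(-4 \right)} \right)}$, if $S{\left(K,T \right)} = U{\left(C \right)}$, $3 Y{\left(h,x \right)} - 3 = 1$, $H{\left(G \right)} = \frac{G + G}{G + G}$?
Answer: $\frac{2429}{6} \approx 404.83$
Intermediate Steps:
$H{\left(G \right)} = 1$ ($H{\left(G \right)} = \frac{2 G}{2 G} = 2 G \frac{1}{2 G} = 1$)
$Y{\left(h,x \right)} = \frac{4}{3}$ ($Y{\left(h,x \right)} = 1 + \frac{1}{3} \cdot 1 = 1 + \frac{1}{3} = \frac{4}{3}$)
$C = \frac{5}{6}$ ($C = \frac{2 + \frac{4}{3}}{0 + 4} = \frac{10}{3 \cdot 4} = \frac{10}{3} \cdot \frac{1}{4} = \frac{5}{6} \approx 0.83333$)
$U{\left(V \right)} = 10 + V$
$S{\left(K,T \right)} = \frac{65}{6}$ ($S{\left(K,T \right)} = 10 + \frac{5}{6} = \frac{65}{6}$)
$394 + S{\left(21,H{\left(-4 \right)} \right)} = 394 + \frac{65}{6} = \frac{2429}{6}$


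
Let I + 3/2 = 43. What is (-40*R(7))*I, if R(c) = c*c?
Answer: -81340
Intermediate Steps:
I = 83/2 (I = -3/2 + 43 = 83/2 ≈ 41.500)
R(c) = c²
(-40*R(7))*I = -40*7²*(83/2) = -40*49*(83/2) = -1960*83/2 = -81340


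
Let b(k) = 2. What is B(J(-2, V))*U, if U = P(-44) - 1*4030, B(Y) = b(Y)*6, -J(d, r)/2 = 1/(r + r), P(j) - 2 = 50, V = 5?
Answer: -47736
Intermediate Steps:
P(j) = 52 (P(j) = 2 + 50 = 52)
J(d, r) = -1/r (J(d, r) = -2/(r + r) = -2*1/(2*r) = -1/r)
B(Y) = 12 (B(Y) = 2*6 = 12)
U = -3978 (U = 52 - 1*4030 = 52 - 4030 = -3978)
B(J(-2, V))*U = 12*(-3978) = -47736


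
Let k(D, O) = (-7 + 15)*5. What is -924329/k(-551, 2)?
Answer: -924329/40 ≈ -23108.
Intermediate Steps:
k(D, O) = 40 (k(D, O) = 8*5 = 40)
-924329/k(-551, 2) = -924329/40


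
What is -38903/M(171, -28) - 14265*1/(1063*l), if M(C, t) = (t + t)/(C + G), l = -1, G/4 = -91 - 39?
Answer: -14431708421/59528 ≈ -2.4244e+5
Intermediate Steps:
G = -520 (G = 4*(-91 - 39) = 4*(-130) = -520)
M(C, t) = 2*t/(-520 + C) (M(C, t) = (t + t)/(C - 520) = (2*t)/(-520 + C) = 2*t/(-520 + C))
-38903/M(171, -28) - 14265*1/(1063*l) = -38903/(2*(-28)/(-520 + 171)) - 14265/((-1*1063)) = -38903/(2*(-28)/(-349)) - 14265/(-1063) = -38903/(2*(-28)*(-1/349)) - 14265*(-1/1063) = -38903/56/349 + 14265/1063 = -38903*349/56 + 14265/1063 = -13577147/56 + 14265/1063 = -14431708421/59528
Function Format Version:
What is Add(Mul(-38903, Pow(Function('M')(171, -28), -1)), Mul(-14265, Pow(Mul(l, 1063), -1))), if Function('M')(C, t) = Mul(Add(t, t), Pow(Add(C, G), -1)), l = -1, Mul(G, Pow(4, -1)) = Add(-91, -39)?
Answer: Rational(-14431708421, 59528) ≈ -2.4244e+5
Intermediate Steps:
G = -520 (G = Mul(4, Add(-91, -39)) = Mul(4, -130) = -520)
Function('M')(C, t) = Mul(2, t, Pow(Add(-520, C), -1)) (Function('M')(C, t) = Mul(Add(t, t), Pow(Add(C, -520), -1)) = Mul(Mul(2, t), Pow(Add(-520, C), -1)) = Mul(2, t, Pow(Add(-520, C), -1)))
Add(Mul(-38903, Pow(Function('M')(171, -28), -1)), Mul(-14265, Pow(Mul(l, 1063), -1))) = Add(Mul(-38903, Pow(Mul(2, -28, Pow(Add(-520, 171), -1)), -1)), Mul(-14265, Pow(Mul(-1, 1063), -1))) = Add(Mul(-38903, Pow(Mul(2, -28, Pow(-349, -1)), -1)), Mul(-14265, Pow(-1063, -1))) = Add(Mul(-38903, Pow(Mul(2, -28, Rational(-1, 349)), -1)), Mul(-14265, Rational(-1, 1063))) = Add(Mul(-38903, Pow(Rational(56, 349), -1)), Rational(14265, 1063)) = Add(Mul(-38903, Rational(349, 56)), Rational(14265, 1063)) = Add(Rational(-13577147, 56), Rational(14265, 1063)) = Rational(-14431708421, 59528)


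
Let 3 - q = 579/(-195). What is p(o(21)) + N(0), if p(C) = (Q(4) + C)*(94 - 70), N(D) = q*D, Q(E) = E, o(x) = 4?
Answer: 192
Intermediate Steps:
q = 388/65 (q = 3 - 579/(-195) = 3 - 579*(-1)/195 = 3 - 1*(-193/65) = 3 + 193/65 = 388/65 ≈ 5.9692)
N(D) = 388*D/65
p(C) = 96 + 24*C (p(C) = (4 + C)*(94 - 70) = (4 + C)*24 = 96 + 24*C)
p(o(21)) + N(0) = (96 + 24*4) + (388/65)*0 = (96 + 96) + 0 = 192 + 0 = 192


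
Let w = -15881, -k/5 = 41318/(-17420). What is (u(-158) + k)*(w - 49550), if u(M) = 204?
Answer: -24603822637/1742 ≈ -1.4124e+7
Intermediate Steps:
k = 20659/1742 (k = -206590/(-17420) = -206590*(-1)/17420 = -5*(-20659/8710) = 20659/1742 ≈ 11.859)
(u(-158) + k)*(w - 49550) = (204 + 20659/1742)*(-15881 - 49550) = (376027/1742)*(-65431) = -24603822637/1742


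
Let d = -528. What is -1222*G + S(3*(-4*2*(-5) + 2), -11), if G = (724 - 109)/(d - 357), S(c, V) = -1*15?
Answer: 49217/59 ≈ 834.19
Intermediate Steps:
S(c, V) = -15
G = -41/59 (G = (724 - 109)/(-528 - 357) = 615/(-885) = 615*(-1/885) = -41/59 ≈ -0.69491)
-1222*G + S(3*(-4*2*(-5) + 2), -11) = -1222*(-41/59) - 15 = 50102/59 - 15 = 49217/59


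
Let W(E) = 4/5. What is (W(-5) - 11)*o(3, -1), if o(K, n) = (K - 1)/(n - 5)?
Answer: 17/5 ≈ 3.4000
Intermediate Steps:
W(E) = 4/5 (W(E) = 4*(1/5) = 4/5)
o(K, n) = (-1 + K)/(-5 + n)
(W(-5) - 11)*o(3, -1) = (4/5 - 11)*((-1 + 3)/(-5 - 1)) = -51*2/(5*(-6)) = -(-17)*2/10 = -51/5*(-1/3) = 17/5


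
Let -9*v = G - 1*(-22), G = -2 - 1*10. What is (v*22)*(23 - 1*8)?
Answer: -1100/3 ≈ -366.67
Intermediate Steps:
G = -12 (G = -2 - 10 = -12)
v = -10/9 (v = -(-12 - 1*(-22))/9 = -(-12 + 22)/9 = -⅑*10 = -10/9 ≈ -1.1111)
(v*22)*(23 - 1*8) = (-10/9*22)*(23 - 1*8) = -220*(23 - 8)/9 = -220/9*15 = -1100/3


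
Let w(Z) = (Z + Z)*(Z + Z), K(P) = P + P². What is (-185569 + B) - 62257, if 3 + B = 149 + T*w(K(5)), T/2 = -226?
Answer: -1874880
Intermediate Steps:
T = -452 (T = 2*(-226) = -452)
w(Z) = 4*Z² (w(Z) = (2*Z)*(2*Z) = 4*Z²)
B = -1627054 (B = -3 + (149 - 1808*(5*(1 + 5))²) = -3 + (149 - 1808*(5*6)²) = -3 + (149 - 1808*30²) = -3 + (149 - 1808*900) = -3 + (149 - 452*3600) = -3 + (149 - 1627200) = -3 - 1627051 = -1627054)
(-185569 + B) - 62257 = (-185569 - 1627054) - 62257 = -1812623 - 62257 = -1874880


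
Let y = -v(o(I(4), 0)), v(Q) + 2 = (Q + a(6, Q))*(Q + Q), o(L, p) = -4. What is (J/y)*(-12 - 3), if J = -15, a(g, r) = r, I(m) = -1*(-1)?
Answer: -225/62 ≈ -3.6290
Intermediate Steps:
I(m) = 1
v(Q) = -2 + 4*Q² (v(Q) = -2 + (Q + Q)*(Q + Q) = -2 + (2*Q)*(2*Q) = -2 + 4*Q²)
y = -62 (y = -(-2 + 4*(-4)²) = -(-2 + 4*16) = -(-2 + 64) = -1*62 = -62)
(J/y)*(-12 - 3) = (-15/(-62))*(-12 - 3) = -15*(-1/62)*(-15) = (15/62)*(-15) = -225/62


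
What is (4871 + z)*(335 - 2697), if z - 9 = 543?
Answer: -12809126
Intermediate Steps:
z = 552 (z = 9 + 543 = 552)
(4871 + z)*(335 - 2697) = (4871 + 552)*(335 - 2697) = 5423*(-2362) = -12809126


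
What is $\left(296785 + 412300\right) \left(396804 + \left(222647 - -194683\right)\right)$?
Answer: $577290207390$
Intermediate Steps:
$\left(296785 + 412300\right) \left(396804 + \left(222647 - -194683\right)\right) = 709085 \left(396804 + \left(222647 + 194683\right)\right) = 709085 \left(396804 + 417330\right) = 709085 \cdot 814134 = 577290207390$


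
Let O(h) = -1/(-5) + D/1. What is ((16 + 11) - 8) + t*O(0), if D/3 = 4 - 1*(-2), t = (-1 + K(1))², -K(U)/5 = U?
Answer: 3371/5 ≈ 674.20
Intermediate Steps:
K(U) = -5*U
t = 36 (t = (-1 - 5*1)² = (-1 - 5)² = (-6)² = 36)
D = 18 (D = 3*(4 - 1*(-2)) = 3*(4 + 2) = 3*6 = 18)
O(h) = 91/5 (O(h) = -1/(-5) + 18/1 = -1*(-⅕) + 18*1 = ⅕ + 18 = 91/5)
((16 + 11) - 8) + t*O(0) = ((16 + 11) - 8) + 36*(91/5) = (27 - 8) + 3276/5 = 19 + 3276/5 = 3371/5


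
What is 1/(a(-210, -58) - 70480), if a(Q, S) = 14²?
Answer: -1/70284 ≈ -1.4228e-5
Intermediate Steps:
a(Q, S) = 196
1/(a(-210, -58) - 70480) = 1/(196 - 70480) = 1/(-70284) = -1/70284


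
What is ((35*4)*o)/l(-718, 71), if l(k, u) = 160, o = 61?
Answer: 427/8 ≈ 53.375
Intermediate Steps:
((35*4)*o)/l(-718, 71) = ((35*4)*61)/160 = (140*61)*(1/160) = 8540*(1/160) = 427/8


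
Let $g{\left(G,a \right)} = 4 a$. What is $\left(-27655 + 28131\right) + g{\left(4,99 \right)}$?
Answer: $872$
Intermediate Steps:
$\left(-27655 + 28131\right) + g{\left(4,99 \right)} = \left(-27655 + 28131\right) + 4 \cdot 99 = 476 + 396 = 872$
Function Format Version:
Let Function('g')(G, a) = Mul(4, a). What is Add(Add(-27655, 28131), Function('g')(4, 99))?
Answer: 872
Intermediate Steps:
Add(Add(-27655, 28131), Function('g')(4, 99)) = Add(Add(-27655, 28131), Mul(4, 99)) = Add(476, 396) = 872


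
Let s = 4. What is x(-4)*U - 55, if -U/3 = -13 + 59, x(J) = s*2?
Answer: -1159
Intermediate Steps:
x(J) = 8 (x(J) = 4*2 = 8)
U = -138 (U = -3*(-13 + 59) = -3*46 = -138)
x(-4)*U - 55 = 8*(-138) - 55 = -1104 - 55 = -1159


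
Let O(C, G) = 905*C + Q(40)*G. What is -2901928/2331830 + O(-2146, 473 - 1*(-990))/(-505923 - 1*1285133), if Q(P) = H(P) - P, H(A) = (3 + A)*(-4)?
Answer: 13608126853/1044109528120 ≈ 0.013033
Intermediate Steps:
H(A) = -12 - 4*A
Q(P) = -12 - 5*P (Q(P) = (-12 - 4*P) - P = -12 - 5*P)
O(C, G) = -212*G + 905*C (O(C, G) = 905*C + (-12 - 5*40)*G = 905*C + (-12 - 200)*G = 905*C - 212*G = -212*G + 905*C)
-2901928/2331830 + O(-2146, 473 - 1*(-990))/(-505923 - 1*1285133) = -2901928/2331830 + (-212*(473 - 1*(-990)) + 905*(-2146))/(-505923 - 1*1285133) = -2901928*1/2331830 + (-212*(473 + 990) - 1942130)/(-505923 - 1285133) = -1450964/1165915 + (-212*1463 - 1942130)/(-1791056) = -1450964/1165915 + (-310156 - 1942130)*(-1/1791056) = -1450964/1165915 - 2252286*(-1/1791056) = -1450964/1165915 + 1126143/895528 = 13608126853/1044109528120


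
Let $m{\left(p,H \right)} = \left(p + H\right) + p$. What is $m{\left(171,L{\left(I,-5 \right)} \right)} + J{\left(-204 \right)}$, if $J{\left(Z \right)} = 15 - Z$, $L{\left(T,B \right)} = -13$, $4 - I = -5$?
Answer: $548$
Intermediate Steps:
$I = 9$ ($I = 4 - -5 = 4 + 5 = 9$)
$m{\left(p,H \right)} = H + 2 p$ ($m{\left(p,H \right)} = \left(H + p\right) + p = H + 2 p$)
$m{\left(171,L{\left(I,-5 \right)} \right)} + J{\left(-204 \right)} = \left(-13 + 2 \cdot 171\right) + \left(15 - -204\right) = \left(-13 + 342\right) + \left(15 + 204\right) = 329 + 219 = 548$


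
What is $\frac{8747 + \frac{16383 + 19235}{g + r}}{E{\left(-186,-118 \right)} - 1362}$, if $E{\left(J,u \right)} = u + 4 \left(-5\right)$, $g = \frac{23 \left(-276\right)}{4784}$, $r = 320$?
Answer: $- \frac{48932891}{8285500} \approx -5.9058$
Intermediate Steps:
$g = - \frac{69}{52}$ ($g = \left(-6348\right) \frac{1}{4784} = - \frac{69}{52} \approx -1.3269$)
$E{\left(J,u \right)} = -20 + u$ ($E{\left(J,u \right)} = u - 20 = -20 + u$)
$\frac{8747 + \frac{16383 + 19235}{g + r}}{E{\left(-186,-118 \right)} - 1362} = \frac{8747 + \frac{16383 + 19235}{- \frac{69}{52} + 320}}{\left(-20 - 118\right) - 1362} = \frac{8747 + \frac{35618}{\frac{16571}{52}}}{-138 - 1362} = \frac{8747 + 35618 \cdot \frac{52}{16571}}{-1500} = \left(8747 + \frac{1852136}{16571}\right) \left(- \frac{1}{1500}\right) = \frac{146798673}{16571} \left(- \frac{1}{1500}\right) = - \frac{48932891}{8285500}$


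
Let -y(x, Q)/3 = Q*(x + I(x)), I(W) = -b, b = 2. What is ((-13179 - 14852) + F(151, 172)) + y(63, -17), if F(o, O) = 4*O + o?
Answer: -24081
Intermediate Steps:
F(o, O) = o + 4*O
I(W) = -2 (I(W) = -1*2 = -2)
y(x, Q) = -3*Q*(-2 + x) (y(x, Q) = -3*Q*(x - 2) = -3*Q*(-2 + x))
((-13179 - 14852) + F(151, 172)) + y(63, -17) = ((-13179 - 14852) + (151 + 4*172)) + 3*(-17)*(2 - 1*63) = (-28031 + (151 + 688)) + 3*(-17)*(2 - 63) = (-28031 + 839) + 3*(-17)*(-61) = -27192 + 3111 = -24081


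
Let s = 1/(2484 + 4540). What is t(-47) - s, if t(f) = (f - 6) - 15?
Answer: -477633/7024 ≈ -68.000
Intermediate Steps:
s = 1/7024 ≈ 0.00014237
t(f) = -21 + f (t(f) = (-6 + f) - 15 = -21 + f)
t(-47) - s = (-21 - 47) - 1*1/7024 = -68 - 1/7024 = -477633/7024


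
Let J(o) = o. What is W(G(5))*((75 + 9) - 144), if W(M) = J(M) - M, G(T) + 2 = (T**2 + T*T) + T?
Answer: 0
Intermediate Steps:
G(T) = -2 + T + 2*T**2 (G(T) = -2 + ((T**2 + T*T) + T) = -2 + ((T**2 + T**2) + T) = -2 + (2*T**2 + T) = -2 + (T + 2*T**2) = -2 + T + 2*T**2)
W(M) = 0 (W(M) = M - M = 0)
W(G(5))*((75 + 9) - 144) = 0*((75 + 9) - 144) = 0*(84 - 144) = 0*(-60) = 0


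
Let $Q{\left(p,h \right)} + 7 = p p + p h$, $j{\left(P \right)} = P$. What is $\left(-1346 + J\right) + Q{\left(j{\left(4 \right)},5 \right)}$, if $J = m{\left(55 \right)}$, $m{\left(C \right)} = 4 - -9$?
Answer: $-1304$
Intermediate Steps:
$m{\left(C \right)} = 13$ ($m{\left(C \right)} = 4 + 9 = 13$)
$Q{\left(p,h \right)} = -7 + p^{2} + h p$ ($Q{\left(p,h \right)} = -7 + \left(p p + p h\right) = -7 + \left(p^{2} + h p\right) = -7 + p^{2} + h p$)
$J = 13$
$\left(-1346 + J\right) + Q{\left(j{\left(4 \right)},5 \right)} = \left(-1346 + 13\right) + \left(-7 + 4^{2} + 5 \cdot 4\right) = -1333 + \left(-7 + 16 + 20\right) = -1333 + 29 = -1304$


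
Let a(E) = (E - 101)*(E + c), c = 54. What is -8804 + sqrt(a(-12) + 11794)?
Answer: -8804 + 2*sqrt(1762) ≈ -8720.0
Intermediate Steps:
a(E) = (-101 + E)*(54 + E) (a(E) = (E - 101)*(E + 54) = (-101 + E)*(54 + E))
-8804 + sqrt(a(-12) + 11794) = -8804 + sqrt((-5454 + (-12)**2 - 47*(-12)) + 11794) = -8804 + sqrt((-5454 + 144 + 564) + 11794) = -8804 + sqrt(-4746 + 11794) = -8804 + sqrt(7048) = -8804 + 2*sqrt(1762)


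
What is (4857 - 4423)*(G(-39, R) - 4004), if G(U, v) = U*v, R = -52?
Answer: -857584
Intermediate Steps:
(4857 - 4423)*(G(-39, R) - 4004) = (4857 - 4423)*(-39*(-52) - 4004) = 434*(2028 - 4004) = 434*(-1976) = -857584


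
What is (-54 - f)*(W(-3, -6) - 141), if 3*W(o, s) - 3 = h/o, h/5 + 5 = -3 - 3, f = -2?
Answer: 62660/9 ≈ 6962.2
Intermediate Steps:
h = -55 (h = -25 + 5*(-3 - 3) = -25 + 5*(-6) = -25 - 30 = -55)
W(o, s) = 1 - 55/(3*o) (W(o, s) = 1 + (-55/o)/3 = 1 - 55/(3*o))
(-54 - f)*(W(-3, -6) - 141) = (-54 - 1*(-2))*((-55/3 - 3)/(-3) - 141) = (-54 + 2)*(-⅓*(-64/3) - 141) = -52*(64/9 - 141) = -52*(-1205/9) = 62660/9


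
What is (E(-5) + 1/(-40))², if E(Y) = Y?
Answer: 40401/1600 ≈ 25.251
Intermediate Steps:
(E(-5) + 1/(-40))² = (-5 + 1/(-40))² = (-5 - 1/40)² = (-201/40)² = 40401/1600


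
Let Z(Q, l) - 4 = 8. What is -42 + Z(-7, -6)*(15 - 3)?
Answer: 102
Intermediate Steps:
Z(Q, l) = 12 (Z(Q, l) = 4 + 8 = 12)
-42 + Z(-7, -6)*(15 - 3) = -42 + 12*(15 - 3) = -42 + 12*12 = -42 + 144 = 102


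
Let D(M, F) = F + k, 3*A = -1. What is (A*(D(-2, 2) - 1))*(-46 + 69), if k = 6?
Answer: -161/3 ≈ -53.667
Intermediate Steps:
A = -1/3 (A = (1/3)*(-1) = -1/3 ≈ -0.33333)
D(M, F) = 6 + F (D(M, F) = F + 6 = 6 + F)
(A*(D(-2, 2) - 1))*(-46 + 69) = (-((6 + 2) - 1)/3)*(-46 + 69) = -(8 - 1)/3*23 = -1/3*7*23 = -7/3*23 = -161/3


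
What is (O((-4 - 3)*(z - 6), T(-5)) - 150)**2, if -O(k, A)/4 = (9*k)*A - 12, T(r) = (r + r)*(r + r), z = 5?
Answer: 640191204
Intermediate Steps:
T(r) = 4*r**2 (T(r) = (2*r)*(2*r) = 4*r**2)
O(k, A) = 48 - 36*A*k (O(k, A) = -4*((9*k)*A - 12) = -4*(9*A*k - 12) = -4*(-12 + 9*A*k) = 48 - 36*A*k)
(O((-4 - 3)*(z - 6), T(-5)) - 150)**2 = ((48 - 36*4*(-5)**2*(-4 - 3)*(5 - 6)) - 150)**2 = ((48 - 36*4*25*(-7*(-1))) - 150)**2 = ((48 - 36*100*7) - 150)**2 = ((48 - 25200) - 150)**2 = (-25152 - 150)**2 = (-25302)**2 = 640191204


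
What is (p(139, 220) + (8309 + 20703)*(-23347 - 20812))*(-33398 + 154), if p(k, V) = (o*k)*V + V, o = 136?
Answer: 42451983225152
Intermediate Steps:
p(k, V) = V + 136*V*k (p(k, V) = (136*k)*V + V = 136*V*k + V = V + 136*V*k)
(p(139, 220) + (8309 + 20703)*(-23347 - 20812))*(-33398 + 154) = (220*(1 + 136*139) + (8309 + 20703)*(-23347 - 20812))*(-33398 + 154) = (220*(1 + 18904) + 29012*(-44159))*(-33244) = (220*18905 - 1281140908)*(-33244) = (4159100 - 1281140908)*(-33244) = -1276981808*(-33244) = 42451983225152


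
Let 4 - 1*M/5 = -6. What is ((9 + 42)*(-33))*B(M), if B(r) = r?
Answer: -84150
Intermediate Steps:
M = 50 (M = 20 - 5*(-6) = 20 + 30 = 50)
((9 + 42)*(-33))*B(M) = ((9 + 42)*(-33))*50 = (51*(-33))*50 = -1683*50 = -84150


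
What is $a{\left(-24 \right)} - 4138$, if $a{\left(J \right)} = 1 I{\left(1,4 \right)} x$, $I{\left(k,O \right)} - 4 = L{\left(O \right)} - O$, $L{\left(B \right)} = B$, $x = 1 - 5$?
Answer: $-4154$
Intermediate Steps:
$x = -4$
$I{\left(k,O \right)} = 4$ ($I{\left(k,O \right)} = 4 + \left(O - O\right) = 4 + 0 = 4$)
$a{\left(J \right)} = -16$ ($a{\left(J \right)} = 1 \cdot 4 \left(-4\right) = 4 \left(-4\right) = -16$)
$a{\left(-24 \right)} - 4138 = -16 - 4138 = -4154$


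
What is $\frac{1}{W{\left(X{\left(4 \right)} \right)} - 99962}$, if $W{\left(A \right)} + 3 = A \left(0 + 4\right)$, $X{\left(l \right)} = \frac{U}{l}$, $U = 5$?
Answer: $- \frac{1}{99960} \approx -1.0004 \cdot 10^{-5}$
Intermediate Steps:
$X{\left(l \right)} = \frac{5}{l}$
$W{\left(A \right)} = -3 + 4 A$ ($W{\left(A \right)} = -3 + A \left(0 + 4\right) = -3 + A 4 = -3 + 4 A$)
$\frac{1}{W{\left(X{\left(4 \right)} \right)} - 99962} = \frac{1}{\left(-3 + 4 \cdot \frac{5}{4}\right) - 99962} = \frac{1}{\left(-3 + 5\right) - 99962} = \frac{1}{2 - 99962} = \frac{1}{-99960} = - \frac{1}{99960}$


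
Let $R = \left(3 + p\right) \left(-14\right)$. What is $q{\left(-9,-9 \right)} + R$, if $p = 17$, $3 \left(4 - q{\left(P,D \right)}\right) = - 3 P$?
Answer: $-285$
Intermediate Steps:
$q{\left(P,D \right)} = 4 + P$ ($q{\left(P,D \right)} = 4 - \frac{\left(-3\right) P}{3} = 4 + P$)
$R = -280$ ($R = \left(3 + 17\right) \left(-14\right) = 20 \left(-14\right) = -280$)
$q{\left(-9,-9 \right)} + R = \left(4 - 9\right) - 280 = -5 - 280 = -285$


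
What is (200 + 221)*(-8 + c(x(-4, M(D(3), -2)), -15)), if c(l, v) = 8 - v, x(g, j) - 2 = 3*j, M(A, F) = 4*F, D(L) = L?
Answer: 6315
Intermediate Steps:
x(g, j) = 2 + 3*j
(200 + 221)*(-8 + c(x(-4, M(D(3), -2)), -15)) = (200 + 221)*(-8 + (8 - 1*(-15))) = 421*(-8 + (8 + 15)) = 421*(-8 + 23) = 421*15 = 6315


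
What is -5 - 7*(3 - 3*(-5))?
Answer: -131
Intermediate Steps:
-5 - 7*(3 - 3*(-5)) = -5 - 7*(3 + 15) = -5 - 7*18 = -5 - 126 = -131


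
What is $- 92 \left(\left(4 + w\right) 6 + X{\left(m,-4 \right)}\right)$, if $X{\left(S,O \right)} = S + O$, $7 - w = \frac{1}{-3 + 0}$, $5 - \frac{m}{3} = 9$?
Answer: $-4784$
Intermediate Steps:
$m = -12$ ($m = 15 - 27 = -12$)
$w = \frac{22}{3}$ ($w = 7 - \frac{1}{-3 + 0} = 7 - \frac{1}{-3} = 7 - - \frac{1}{3} = 7 + \frac{1}{3} = \frac{22}{3} \approx 7.3333$)
$X{\left(S,O \right)} = O + S$
$- 92 \left(\left(4 + w\right) 6 + X{\left(m,-4 \right)}\right) = - 92 \left(\left(4 + \frac{22}{3}\right) 6 - 16\right) = - 92 \left(\frac{34}{3} \cdot 6 - 16\right) = - 92 \left(68 - 16\right) = \left(-92\right) 52 = -4784$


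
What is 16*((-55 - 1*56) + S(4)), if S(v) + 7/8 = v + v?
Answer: -1662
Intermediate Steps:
S(v) = -7/8 + 2*v (S(v) = -7/8 + (v + v) = -7/8 + 2*v)
16*((-55 - 1*56) + S(4)) = 16*((-55 - 1*56) + (-7/8 + 2*4)) = 16*((-55 - 56) + (-7/8 + 8)) = 16*(-111 + 57/8) = 16*(-831/8) = -1662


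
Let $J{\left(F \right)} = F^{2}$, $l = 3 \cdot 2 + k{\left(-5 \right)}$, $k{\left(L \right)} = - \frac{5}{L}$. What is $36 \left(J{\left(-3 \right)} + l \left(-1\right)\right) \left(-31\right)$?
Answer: $-2232$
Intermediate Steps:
$l = 7$ ($l = 3 \cdot 2 - \frac{5}{-5} = 6 - -1 = 6 + 1 = 7$)
$36 \left(J{\left(-3 \right)} + l \left(-1\right)\right) \left(-31\right) = 36 \left(\left(-3\right)^{2} + 7 \left(-1\right)\right) \left(-31\right) = 36 \left(9 - 7\right) \left(-31\right) = 36 \cdot 2 \left(-31\right) = 72 \left(-31\right) = -2232$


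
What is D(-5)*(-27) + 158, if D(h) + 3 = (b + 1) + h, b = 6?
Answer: 185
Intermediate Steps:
D(h) = 4 + h (D(h) = -3 + ((6 + 1) + h) = -3 + (7 + h) = 4 + h)
D(-5)*(-27) + 158 = (4 - 5)*(-27) + 158 = -1*(-27) + 158 = 27 + 158 = 185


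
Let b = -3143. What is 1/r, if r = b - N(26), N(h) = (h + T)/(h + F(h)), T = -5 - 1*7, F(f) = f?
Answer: -26/81725 ≈ -0.00031814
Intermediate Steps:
T = -12 (T = -5 - 7 = -12)
N(h) = (-12 + h)/(2*h) (N(h) = (h - 12)/(h + h) = (-12 + h)/((2*h)) = (-12 + h)*(1/(2*h)) = (-12 + h)/(2*h))
r = -81725/26 (r = -3143 - (-12 + 26)/(2*26) = -3143 - 14/(2*26) = -3143 - 1*7/26 = -3143 - 7/26 = -81725/26 ≈ -3143.3)
1/r = 1/(-81725/26) = -26/81725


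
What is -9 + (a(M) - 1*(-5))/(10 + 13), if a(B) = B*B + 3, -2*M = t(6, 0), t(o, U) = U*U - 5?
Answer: -771/92 ≈ -8.3804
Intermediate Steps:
t(o, U) = -5 + U**2 (t(o, U) = U**2 - 5 = -5 + U**2)
M = 5/2 (M = -(-5 + 0**2)/2 = -(-5 + 0)/2 = -1/2*(-5) = 5/2 ≈ 2.5000)
a(B) = 3 + B**2 (a(B) = B**2 + 3 = 3 + B**2)
-9 + (a(M) - 1*(-5))/(10 + 13) = -9 + ((3 + (5/2)**2) - 1*(-5))/(10 + 13) = -9 + ((3 + 25/4) + 5)/23 = -9 + (37/4 + 5)*(1/23) = -9 + (57/4)*(1/23) = -9 + 57/92 = -771/92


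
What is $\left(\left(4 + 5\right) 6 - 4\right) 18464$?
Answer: $923200$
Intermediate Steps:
$\left(\left(4 + 5\right) 6 - 4\right) 18464 = \left(9 \cdot 6 - 4\right) 18464 = \left(54 - 4\right) 18464 = 50 \cdot 18464 = 923200$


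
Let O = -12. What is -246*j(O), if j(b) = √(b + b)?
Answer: -492*I*√6 ≈ -1205.1*I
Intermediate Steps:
j(b) = √2*√b (j(b) = √(2*b) = √2*√b)
-246*j(O) = -246*√2*√(-12) = -246*√2*2*I*√3 = -492*I*√6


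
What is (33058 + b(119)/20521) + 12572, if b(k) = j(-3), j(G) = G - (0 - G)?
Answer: 936373224/20521 ≈ 45630.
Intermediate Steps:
j(G) = 2*G (j(G) = G - (-1)*G = G + G = 2*G)
b(k) = -6 (b(k) = 2*(-3) = -6)
(33058 + b(119)/20521) + 12572 = (33058 - 6/20521) + 12572 = 678383212/20521 + 12572 = 936373224/20521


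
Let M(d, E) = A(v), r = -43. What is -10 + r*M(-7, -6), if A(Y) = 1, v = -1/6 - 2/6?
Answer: -53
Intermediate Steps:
v = -½ (v = -1*⅙ - 2*⅙ = -⅙ - ⅓ = -½ ≈ -0.50000)
M(d, E) = 1
-10 + r*M(-7, -6) = -10 - 43*1 = -10 - 43 = -53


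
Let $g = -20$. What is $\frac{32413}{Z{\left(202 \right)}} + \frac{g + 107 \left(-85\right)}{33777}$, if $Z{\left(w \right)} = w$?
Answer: $\frac{1092972671}{6822954} \approx 160.19$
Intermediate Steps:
$\frac{32413}{Z{\left(202 \right)}} + \frac{g + 107 \left(-85\right)}{33777} = \frac{32413}{202} + \frac{-20 + 107 \left(-85\right)}{33777} = 32413 \cdot \frac{1}{202} + \left(-20 - 9095\right) \frac{1}{33777} = \frac{32413}{202} - \frac{9115}{33777} = \frac{1092972671}{6822954}$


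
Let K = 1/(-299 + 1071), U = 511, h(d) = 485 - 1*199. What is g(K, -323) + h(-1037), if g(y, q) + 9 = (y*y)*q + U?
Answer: 469635069/595984 ≈ 788.00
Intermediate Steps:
h(d) = 286 (h(d) = 485 - 199 = 286)
K = 1/772 ≈ 0.0012953
g(y, q) = 502 + q*y² (g(y, q) = -9 + ((y*y)*q + 511) = -9 + (y²*q + 511) = -9 + (q*y² + 511) = -9 + (511 + q*y²) = 502 + q*y²)
g(K, -323) + h(-1037) = (502 - 323*(1/772)²) + 286 = (502 - 323*1/595984) + 286 = (502 - 323/595984) + 286 = 299183645/595984 + 286 = 469635069/595984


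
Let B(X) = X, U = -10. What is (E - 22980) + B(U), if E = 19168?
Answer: -3822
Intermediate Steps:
(E - 22980) + B(U) = (19168 - 22980) - 10 = -3812 - 10 = -3822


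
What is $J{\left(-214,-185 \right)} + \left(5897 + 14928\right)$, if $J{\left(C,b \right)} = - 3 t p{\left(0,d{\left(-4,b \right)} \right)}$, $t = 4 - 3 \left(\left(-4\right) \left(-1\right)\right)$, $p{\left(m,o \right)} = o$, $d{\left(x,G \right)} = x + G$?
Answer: $16289$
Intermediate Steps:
$d{\left(x,G \right)} = G + x$
$t = -8$ ($t = 4 - 12 = -8$)
$J{\left(C,b \right)} = -96 + 24 b$ ($J{\left(C,b \right)} = \left(-3\right) \left(-8\right) \left(b - 4\right) = 24 \left(-4 + b\right) = -96 + 24 b$)
$J{\left(-214,-185 \right)} + \left(5897 + 14928\right) = \left(-96 + 24 \left(-185\right)\right) + \left(5897 + 14928\right) = \left(-96 - 4440\right) + 20825 = -4536 + 20825 = 16289$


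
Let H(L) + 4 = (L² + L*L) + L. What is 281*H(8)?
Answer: 37092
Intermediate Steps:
H(L) = -4 + L + 2*L² (H(L) = -4 + ((L² + L*L) + L) = -4 + ((L² + L²) + L) = -4 + (2*L² + L) = -4 + (L + 2*L²) = -4 + L + 2*L²)
281*H(8) = 281*(-4 + 8 + 2*8²) = 281*(-4 + 8 + 2*64) = 281*(-4 + 8 + 128) = 281*132 = 37092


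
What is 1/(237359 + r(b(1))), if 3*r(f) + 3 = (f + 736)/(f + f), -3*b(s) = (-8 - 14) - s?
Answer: 6/1424245 ≈ 4.2128e-6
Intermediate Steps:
b(s) = 22/3 + s/3 (b(s) = -((-8 - 14) - s)/3 = -(-22 - s)/3 = 22/3 + s/3)
r(f) = -1 + (736 + f)/(6*f) (r(f) = -1 + ((f + 736)/(f + f))/3 = -1 + ((736 + f)/((2*f)))/3 = -1 + ((736 + f)*(1/(2*f)))/3 = -1 + ((736 + f)/(2*f))/3 = -1 + (736 + f)/(6*f))
1/(237359 + r(b(1))) = 1/(237359 + (736 - 5*(22/3 + (⅓)*1))/(6*(22/3 + (⅓)*1))) = 1/(237359 + (736 - 5*(22/3 + ⅓))/(6*(22/3 + ⅓))) = 1/(237359 + (736 - 5*23/3)/(6*(23/3))) = 1/(237359 + (⅙)*(3/23)*(736 - 115/3)) = 1/(237359 + (⅙)*(3/23)*(2093/3)) = 1/(237359 + 91/6) = 1/(1424245/6) = 6/1424245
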